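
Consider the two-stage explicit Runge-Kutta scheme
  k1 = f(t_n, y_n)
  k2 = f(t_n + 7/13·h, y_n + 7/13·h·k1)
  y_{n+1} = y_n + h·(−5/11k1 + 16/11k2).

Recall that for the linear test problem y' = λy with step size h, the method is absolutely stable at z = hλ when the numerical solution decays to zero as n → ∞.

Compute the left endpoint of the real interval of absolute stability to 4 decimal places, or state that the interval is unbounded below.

With y'=λy (z=hλ):
  k1=λy_n ⇒ h·k1=z·y_n;  k2=λ(1+7/13z)y_n ⇒ h·k2=z(1+7/13z)y_n
  y_{n+1}/y_n = 1 − 5/11z + 16/11z(1+7/13z) = 1 + z + 112/143z²
  so R(z) = 1 + z + 112/143z².

Find x<0 with |R(x)|<1.
x=-0.39: |R|=0.7291
R=1: x+112/143x²=0 ⇒ x=−143/112=-1.2768; min R=1−1/(4·112/143)=0.6808>−1
Confirm numerically:
  x=-1.152: |R|=0.88741 <1
  x=-0.714: |R|=0.68528 <1
  x=-0.712: |R|=0.68505 <1
  x=-0.695: |R|=0.68331 <1
  x=-1.820: |R|=1.77433 >1
  x=-1.803: |R|=1.74309 >1
Interval (-1.2768, 0).

left endpoint -1.2768.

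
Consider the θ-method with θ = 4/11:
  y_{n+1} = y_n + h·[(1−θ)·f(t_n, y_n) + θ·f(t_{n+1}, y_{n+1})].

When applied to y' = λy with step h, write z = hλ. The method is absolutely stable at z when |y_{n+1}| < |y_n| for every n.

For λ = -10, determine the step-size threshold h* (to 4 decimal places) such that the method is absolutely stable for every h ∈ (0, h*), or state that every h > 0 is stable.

(-7.3333,0); λ=-10 ⇒ h* = (22/3)/10 = 0.7333.

On y'=λy, z=hλ:
  y_{n+1} = y_n + z·[7/11·y_n + 4/11·y_{n+1}] ⇒ (1 − 4/11z)y_{n+1} = (1 + 7/11z)y_n
  Hence R(z) = (1 + 7/11z)/(1 − 4/11z).

Need |R(x)|<1, x<0.
x=-0.85: |R|=0.3507
R=−1: 1+7/11x = −1+4/11x ⇒ -3/11x=2 ⇒ x=2/(-3/11)=-7.3333
Confirm numerically:
  x=-7.073: |R|=0.98012 <1
  x=-6.585: |R|=0.93988 <1
  x=-5.199: |R|=0.79862 <1
  x=-4.764: |R|=0.74355 <1
  x=-7.889: |R|=1.03917 >1
  x=-7.359: |R|=1.00190 >1
Interval (-7.3333, 0).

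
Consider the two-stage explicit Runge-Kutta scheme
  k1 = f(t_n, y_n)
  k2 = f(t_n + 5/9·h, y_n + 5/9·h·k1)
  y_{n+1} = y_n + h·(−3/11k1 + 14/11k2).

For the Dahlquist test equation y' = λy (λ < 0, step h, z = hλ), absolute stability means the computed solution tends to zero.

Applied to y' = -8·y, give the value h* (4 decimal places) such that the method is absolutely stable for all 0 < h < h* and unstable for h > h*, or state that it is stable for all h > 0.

(-1.4143,0); λ=-8 ⇒ h* = (99/70)/8 = 0.1768.

Set f=λy, z=hλ:
  k1=λy_n ⇒ h·k1=z·y_n;  k2=λ(1+5/9z)y_n ⇒ h·k2=z(1+5/9z)y_n
  y_{n+1}/y_n = 1 − 3/11z + 14/11z(1+5/9z) = 1 + z + 70/99z²
  so R(z) = 1 + z + 70/99z².

Solve |R(x)|<1 on ℝ⁻.
x=-1.58: |R|=1.1851
R=1: x+70/99x²=0 ⇒ x=−99/70=-1.4143; min R=1−1/(4·70/99)=0.6464>−1
Confirm numerically:
  x=-1.361: |R|=0.94872 <1
  x=-0.815: |R|=0.65465 <1
  x=-0.571: |R|=0.65953 <1
  x=-1.698: |R|=1.34063 >1
  x=-1.684: |R|=1.32115 >1
Stable set (-1.4143, 0).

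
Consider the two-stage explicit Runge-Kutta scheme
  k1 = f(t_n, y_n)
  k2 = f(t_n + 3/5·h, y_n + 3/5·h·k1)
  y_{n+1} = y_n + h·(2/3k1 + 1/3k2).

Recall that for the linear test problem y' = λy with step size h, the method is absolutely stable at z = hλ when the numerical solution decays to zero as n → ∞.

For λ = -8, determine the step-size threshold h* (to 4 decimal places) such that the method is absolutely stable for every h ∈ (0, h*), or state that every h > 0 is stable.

(-5.0000,0); λ=-8 ⇒ h* = (5)/8 = 0.6250.

With y'=λy (z=hλ):
  k1=λy_n ⇒ h·k1=z·y_n;  k2=λ(1+3/5z)y_n ⇒ h·k2=z(1+3/5z)y_n
  y_{n+1}/y_n = 1 + 2/3z + 1/3z(1+3/5z) = 1 + z + 1/5z²
  Hence R(z) = 1 + z + 1/5z².

Boundary: |R(x)|=1, x<0.
x=-1.11: |R|=0.1364
R=1: x+1/5x²=0 ⇒ x=−5=-5.0000; min R=1−1/(4·1/5)=-0.2500>−1
Confirm numerically:
  x=-4.457: |R|=0.51597 <1
  x=-4.330: |R|=0.41978 <1
  x=-3.694: |R|=0.03513 <1
  x=-3.569: |R|=0.02145 <1
  x=-5.422: |R|=1.45762 >1
  x=-5.318: |R|=1.33822 >1
So |R|<1 on (-5.0000, 0).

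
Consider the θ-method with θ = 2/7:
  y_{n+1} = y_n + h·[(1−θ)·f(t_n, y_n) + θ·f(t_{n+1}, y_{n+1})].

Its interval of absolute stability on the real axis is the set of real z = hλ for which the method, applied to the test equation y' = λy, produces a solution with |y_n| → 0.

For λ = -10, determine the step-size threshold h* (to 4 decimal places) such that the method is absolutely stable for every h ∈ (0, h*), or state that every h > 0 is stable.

(-4.6667,0); λ=-10 ⇒ h* = (14/3)/10 = 0.4667.

Test eqn y'=λy, z=hλ:
  y_{n+1} = y_n + z·[5/7·y_n + 2/7·y_{n+1}] ⇒ (1 − 2/7z)y_{n+1} = (1 + 5/7z)y_n
  so R(z) = (1 + 5/7z)/(1 − 2/7z).

Solve |R(x)|<1 on ℝ⁻.
x=-0.47: |R|=0.5856
R=−1: 1+5/7x = −1+2/7x ⇒ -3/7x=2 ⇒ x=2/(-3/7)=-4.6667
Confirm numerically:
  x=-3.953: |R|=0.85637 <1
  x=-3.776: |R|=0.81638 <1
  x=-2.255: |R|=0.37142 <1
  x=-5.047: |R|=1.06675 >1
  x=-4.741: |R|=1.01353 >1
Stable set (-4.6667, 0).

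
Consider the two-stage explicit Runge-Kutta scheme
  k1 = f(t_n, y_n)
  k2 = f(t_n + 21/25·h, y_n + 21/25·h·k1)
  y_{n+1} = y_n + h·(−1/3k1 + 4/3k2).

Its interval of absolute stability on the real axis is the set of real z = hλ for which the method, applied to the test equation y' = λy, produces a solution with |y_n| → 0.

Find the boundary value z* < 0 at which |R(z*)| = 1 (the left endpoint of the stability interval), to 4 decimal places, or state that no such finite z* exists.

Test eqn y'=λy, z=hλ:
  k1=λy_n ⇒ h·k1=z·y_n;  k2=λ(1+21/25z)y_n ⇒ h·k2=z(1+21/25z)y_n
  y_{n+1}/y_n = 1 − 1/3z + 4/3z(1+21/25z) = 1 + z + 28/25z²
  ⇒ R(z) = 1 + z + 28/25z².

Solve |R(x)|<1 on ℝ⁻.
x=-0.93: |R|=1.0387
R=1: x+28/25x²=0 ⇒ x=−25/28=-0.8929; min R=1−1/(4·28/25)=0.7768>−1
Confirm numerically:
  x=-0.713: |R|=0.85637 <1
  x=-0.676: |R|=0.83581 <1
  x=-0.415: |R|=0.77789 <1
  x=-1.101: |R|=1.25667 >1
  x=-0.918: |R|=1.02585 >1
So |R|<1 on (-0.8929, 0).

left endpoint -0.8929.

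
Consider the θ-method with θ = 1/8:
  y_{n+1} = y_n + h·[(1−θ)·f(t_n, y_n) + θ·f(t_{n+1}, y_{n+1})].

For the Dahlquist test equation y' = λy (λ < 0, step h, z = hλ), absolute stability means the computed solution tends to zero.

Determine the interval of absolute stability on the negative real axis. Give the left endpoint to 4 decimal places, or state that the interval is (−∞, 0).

On y'=λy, z=hλ:
  y_{n+1} = y_n + z·[7/8·y_n + 1/8·y_{n+1}] ⇒ (1 − 1/8z)y_{n+1} = (1 + 7/8z)y_n
  so R(z) = (1 + 7/8z)/(1 − 1/8z).

Need |R(x)|<1, x<0.
x=-1.29: |R|=0.1109
R=−1: 1+7/8x = −1+1/8x ⇒ -3/4x=2 ⇒ x=2/(-3/4)=-2.6667
Confirm numerically:
  x=-2.271: |R|=0.76886 <1
  x=-1.972: |R|=0.58203 <1
  x=-1.638: |R|=0.35962 <1
  x=-3.262: |R|=1.31717 >1
  x=-3.227: |R|=1.29946 >1
  x=-3.180: |R|=1.27549 >1
So |R|<1 on (-2.6667, 0).

z∈(-2.6667,0).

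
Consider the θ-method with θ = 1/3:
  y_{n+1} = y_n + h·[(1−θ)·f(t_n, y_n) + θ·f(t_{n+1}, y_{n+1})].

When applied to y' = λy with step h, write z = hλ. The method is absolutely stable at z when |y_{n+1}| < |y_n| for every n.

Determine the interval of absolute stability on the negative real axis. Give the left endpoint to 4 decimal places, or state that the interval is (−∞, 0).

Test eqn y'=λy, z=hλ:
  y_{n+1} = y_n + z·[2/3·y_n + 1/3·y_{n+1}] ⇒ (1 − 1/3z)y_{n+1} = (1 + 2/3z)y_n
  Hence R(z) = (1 + 2/3z)/(1 − 1/3z).

Need |R(x)|<1, x<0.
x=-1.44: |R|=0.0270
R=−1: 1+2/3x = −1+1/3x ⇒ -1/3x=2 ⇒ x=2/(-1/3)=-6.0000
Confirm numerically:
  x=-4.626: |R|=0.81983 <1
  x=-3.869: |R|=0.68977 <1
  x=-3.332: |R|=0.57865 <1
  x=-6.396: |R|=1.04215 >1
  x=-6.244: |R|=1.02640 >1
  x=-6.058: |R|=1.00640 >1
Stable set (-6.0000, 0).

(-6.0000, 0).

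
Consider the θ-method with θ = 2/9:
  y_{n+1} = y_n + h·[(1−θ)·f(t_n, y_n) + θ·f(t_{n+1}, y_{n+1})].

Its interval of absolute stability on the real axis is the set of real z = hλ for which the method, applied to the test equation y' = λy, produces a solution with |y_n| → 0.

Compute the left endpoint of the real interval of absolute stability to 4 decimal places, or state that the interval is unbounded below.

Test eqn y'=λy, z=hλ:
  y_{n+1} = y_n + z·[7/9·y_n + 2/9·y_{n+1}] ⇒ (1 − 2/9z)y_{n+1} = (1 + 7/9z)y_n
  R(z) = (1 + 7/9z)/(1 − 2/9z).

Solve |R(x)|<1 on ℝ⁻.
x=-0.94: |R|=0.2224
R=−1: 1+7/9x = −1+2/9x ⇒ -5/9x=2 ⇒ x=2/(-5/9)=-3.6000
Confirm numerically:
  x=-3.103: |R|=0.83658 <1
  x=-2.342: |R|=0.54034 <1
  x=-2.063: |R|=0.41452 <1
  x=-2.054: |R|=0.41028 <1
  x=-4.189: |R|=1.16947 >1
  x=-3.815: |R|=1.06464 >1
  x=-3.807: |R|=1.06230 >1
So |R|<1 on (-3.6000, 0).

left endpoint -3.6000.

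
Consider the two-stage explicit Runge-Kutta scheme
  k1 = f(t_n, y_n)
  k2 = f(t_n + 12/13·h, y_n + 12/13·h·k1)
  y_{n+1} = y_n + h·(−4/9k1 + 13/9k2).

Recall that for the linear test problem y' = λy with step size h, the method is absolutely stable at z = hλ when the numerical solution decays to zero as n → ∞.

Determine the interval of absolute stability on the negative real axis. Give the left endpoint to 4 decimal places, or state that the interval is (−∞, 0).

z∈(-0.7500,0).

Test eqn y'=λy, z=hλ:
  k1=λy_n ⇒ h·k1=z·y_n;  k2=λ(1+12/13z)y_n ⇒ h·k2=z(1+12/13z)y_n
  y_{n+1}/y_n = 1 − 4/9z + 13/9z(1+12/13z) = 1 + z + 4/3z²
  ⇒ R(z) = 1 + z + 4/3z².

Find x<0 with |R(x)|<1.
x=-1.4: |R|=2.2133
R=1: x+4/3x²=0 ⇒ x=−3/4=-0.7500; min R=1−1/(4·4/3)=0.8125>−1
Confirm numerically:
  x=-0.456: |R|=0.82125 <1
  x=-0.394: |R|=0.81298 <1
  x=-0.325: |R|=0.81583 <1
  x=-1.048: |R|=1.41641 >1
  x=-0.846: |R|=1.10829 >1
Stable set (-0.7500, 0).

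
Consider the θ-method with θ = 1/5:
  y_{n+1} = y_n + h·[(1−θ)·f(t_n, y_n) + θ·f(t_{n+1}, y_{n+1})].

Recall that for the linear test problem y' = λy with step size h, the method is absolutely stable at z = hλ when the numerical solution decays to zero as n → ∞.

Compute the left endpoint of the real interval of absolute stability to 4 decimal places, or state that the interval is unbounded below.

z* = -3.3333.

Set f=λy, z=hλ:
  y_{n+1} = y_n + z·[4/5·y_n + 1/5·y_{n+1}] ⇒ (1 − 1/5z)y_{n+1} = (1 + 4/5z)y_n
  R(z) = (1 + 4/5z)/(1 − 1/5z).

Solve |R(x)|<1 on ℝ⁻.
x=-1.02: |R|=0.1528
R=−1: 1+4/5x = −1+1/5x ⇒ -3/5x=2 ⇒ x=2/(-3/5)=-3.3333
Confirm numerically:
  x=-3.311: |R|=0.99194 <1
  x=-2.516: |R|=0.67376 <1
  x=-2.435: |R|=0.63753 <1
  x=-1.715: |R|=0.27699 <1
  x=-3.589: |R|=1.08930 >1
  x=-3.571: |R|=1.08319 >1
So |R|<1 on (-3.3333, 0).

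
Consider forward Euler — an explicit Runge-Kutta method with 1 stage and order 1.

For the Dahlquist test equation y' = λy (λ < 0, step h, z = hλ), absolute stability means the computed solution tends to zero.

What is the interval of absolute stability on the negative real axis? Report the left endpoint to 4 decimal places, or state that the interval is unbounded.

Test eqn y'=λy, z=hλ:
  order 1, 1-stage ⇒ R(z)=1+z
  (e.g. R(-0.61)=0.39000, |R|=0.39000)

Boundary: |R(x)|=1, x<0.
x=-0.61: |R|=0.3900
|R(-0.8)|=0.2000 |R(-0.79)|=0.2100 |R(-0.74)|=0.2600
Bisect:
  x_lo=-2.3748 |R|=1.3748  x_hi=-0.3506 |R|=0.6494
  mid=-1.36268 |R|=0.36268 →hi
  mid=-1.86872 |R|=0.86872 →hi
  mid=-2.12174 |R|=1.12174 →lo
  mid=-1.99523 |R|=0.99523 →hi
  mid=-2.05848 |R|=1.05848 →lo
  mid=-2.02685 |R|=1.02685 →lo
  mid=-2.01104 |R|=1.01104 →lo
  mid=-2.00313 |R|=1.00313 →lo
  mid=-1.99918 |R|=0.99918 →hi
  mid=-2.00116 |R|=1.00116 →lo
  ...
  [-2.00005,-1.99992] ⇒ x*=-2.0000
So |R|<1 on (-2.0000, 0).

(-2.0000, 0).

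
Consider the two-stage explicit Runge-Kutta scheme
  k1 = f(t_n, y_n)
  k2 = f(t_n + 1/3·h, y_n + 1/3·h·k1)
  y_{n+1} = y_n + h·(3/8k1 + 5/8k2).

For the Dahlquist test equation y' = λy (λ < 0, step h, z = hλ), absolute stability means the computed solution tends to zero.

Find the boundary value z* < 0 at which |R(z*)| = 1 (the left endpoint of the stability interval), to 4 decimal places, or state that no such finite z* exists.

left endpoint -4.8000.

On y'=λy, z=hλ:
  k1=λy_n ⇒ h·k1=z·y_n;  k2=λ(1+1/3z)y_n ⇒ h·k2=z(1+1/3z)y_n
  y_{n+1}/y_n = 1 + 3/8z + 5/8z(1+1/3z) = 1 + z + 5/24z²
  so R(z) = 1 + z + 5/24z².

Need |R(x)|<1, x<0.
x=-0.34: |R|=0.6841
R=1: x+5/24x²=0 ⇒ x=−24/5=-4.8000; min R=1−1/(4·5/24)=-0.2000>−1
Confirm numerically:
  x=-4.735: |R|=0.93588 <1
  x=-4.458: |R|=0.68237 <1
  x=-3.129: |R|=0.08928 <1
  x=-2.466: |R|=0.19909 <1
  x=-5.079: |R|=1.29522 >1
  x=-5.057: |R|=1.27076 >1
  x=-4.823: |R|=1.02311 >1
Interval (-4.8000, 0).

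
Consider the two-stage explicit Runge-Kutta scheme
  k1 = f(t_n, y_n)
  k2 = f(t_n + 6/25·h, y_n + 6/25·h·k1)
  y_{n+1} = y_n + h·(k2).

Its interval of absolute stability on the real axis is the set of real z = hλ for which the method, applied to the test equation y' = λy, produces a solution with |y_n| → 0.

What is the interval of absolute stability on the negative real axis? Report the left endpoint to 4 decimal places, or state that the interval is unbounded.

(-4.1667, 0).

Test eqn y'=λy, z=hλ:
  k1=λy_n ⇒ h·k1=z·y_n;  k2=λ(1+6/25z)y_n ⇒ h·k2=z(1+6/25z)y_n
  y_{n+1}/y_n = 1 + z(1+6/25z) = 1 + z + 6/25z²
  ⇒ R(z) = 1 + z + 6/25z².

Boundary: |R(x)|=1, x<0.
x=-1.28: |R|=0.1132
R=1: x+6/25x²=0 ⇒ x=−25/6=-4.1667; min R=1−1/(4·6/25)=-0.0417>−1
Confirm numerically:
  x=-3.831: |R|=0.69137 <1
  x=-2.823: |R|=0.08964 <1
  x=-2.110: |R|=0.04150 <1
  x=-4.702: |R|=1.60411 >1
  x=-4.429: |R|=1.27885 >1
  x=-4.354: |R|=1.19576 >1
Stable set (-4.1667, 0).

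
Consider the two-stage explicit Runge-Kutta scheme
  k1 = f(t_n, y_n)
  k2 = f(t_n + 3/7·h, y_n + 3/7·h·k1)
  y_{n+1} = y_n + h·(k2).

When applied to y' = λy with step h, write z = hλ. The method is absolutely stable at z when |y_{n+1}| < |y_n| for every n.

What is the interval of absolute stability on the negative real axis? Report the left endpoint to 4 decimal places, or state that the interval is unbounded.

Set f=λy, z=hλ:
  k1=λy_n ⇒ h·k1=z·y_n;  k2=λ(1+3/7z)y_n ⇒ h·k2=z(1+3/7z)y_n
  y_{n+1}/y_n = 1 + z(1+3/7z) = 1 + z + 3/7z²
  so R(z) = 1 + z + 3/7z².

Need |R(x)|<1, x<0.
x=-0.32: |R|=0.7239
R=1: x+3/7x²=0 ⇒ x=−7/3=-2.3333; min R=1−1/(4·3/7)=0.4167>−1
Confirm numerically:
  x=-2.005: |R|=0.71787 <1
  x=-1.646: |R|=0.51514 <1
  x=-0.969: |R|=0.43341 <1
  x=-2.819: |R|=1.58675 >1
  x=-2.691: |R|=1.41249 >1
Stable set (-2.3333, 0).

z∈(-2.3333,0).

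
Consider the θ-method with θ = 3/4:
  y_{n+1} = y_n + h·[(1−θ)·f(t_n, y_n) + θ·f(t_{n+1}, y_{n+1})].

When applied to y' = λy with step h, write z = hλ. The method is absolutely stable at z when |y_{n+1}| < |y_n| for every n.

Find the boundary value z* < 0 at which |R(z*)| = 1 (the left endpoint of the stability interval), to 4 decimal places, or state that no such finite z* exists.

With y'=λy (z=hλ):
  y_{n+1} = y_n + z·[1/4·y_n + 3/4·y_{n+1}] ⇒ (1 − 3/4z)y_{n+1} = (1 + 1/4z)y_n
  ⇒ R(z) = (1 + 1/4z)/(1 − 3/4z).

Find x<0 with |R(x)|<1.
x=-0.61: |R|=0.5815
x=-2: |R|=0.2000
x=-10: |R|=0.1765
x=-100: |R|=0.3158
θ=3/4≥1/2 ⇒ |1+1/4x|<|1−3/4x| ∀x<0 ⇒ interval (−∞,0).

(−∞, 0) — no finite endpoint.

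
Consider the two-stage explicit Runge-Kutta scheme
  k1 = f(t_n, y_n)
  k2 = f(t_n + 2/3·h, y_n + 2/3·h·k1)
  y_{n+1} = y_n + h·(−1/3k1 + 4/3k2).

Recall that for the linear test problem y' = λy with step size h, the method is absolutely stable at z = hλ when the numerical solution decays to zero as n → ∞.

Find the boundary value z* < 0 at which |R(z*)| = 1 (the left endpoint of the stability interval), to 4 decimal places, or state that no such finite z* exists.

left endpoint -1.1250.

Set f=λy, z=hλ:
  k1=λy_n ⇒ h·k1=z·y_n;  k2=λ(1+2/3z)y_n ⇒ h·k2=z(1+2/3z)y_n
  y_{n+1}/y_n = 1 − 1/3z + 4/3z(1+2/3z) = 1 + z + 8/9z²
  so R(z) = 1 + z + 8/9z².

Find x<0 with |R(x)|<1.
x=-1.11: |R|=0.9852
R=1: x+8/9x²=0 ⇒ x=−9/8=-1.1250; min R=1−1/(4·8/9)=0.7188>−1
Confirm numerically:
  x=-1.014: |R|=0.89995 <1
  x=-0.997: |R|=0.88656 <1
  x=-0.685: |R|=0.73209 <1
  x=-1.660: |R|=1.78942 >1
  x=-1.586: |R|=1.64991 >1
  x=-1.361: |R|=1.28551 >1
So |R|<1 on (-1.1250, 0).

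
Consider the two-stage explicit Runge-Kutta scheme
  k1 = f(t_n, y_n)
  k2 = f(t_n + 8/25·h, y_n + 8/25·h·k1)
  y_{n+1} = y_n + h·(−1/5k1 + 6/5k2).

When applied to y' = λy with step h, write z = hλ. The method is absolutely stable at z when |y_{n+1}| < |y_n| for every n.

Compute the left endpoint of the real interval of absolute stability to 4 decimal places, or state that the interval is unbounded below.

z* = -2.6042.

Set f=λy, z=hλ:
  k1=λy_n ⇒ h·k1=z·y_n;  k2=λ(1+8/25z)y_n ⇒ h·k2=z(1+8/25z)y_n
  y_{n+1}/y_n = 1 − 1/5z + 6/5z(1+8/25z) = 1 + z + 48/125z²
  R(z) = 1 + z + 48/125z².

Need |R(x)|<1, x<0.
x=-1.05: |R|=0.3734
R=1: x+48/125x²=0 ⇒ x=−125/48=-2.6042; min R=1−1/(4·48/125)=0.3490>−1
Confirm numerically:
  x=-1.852: |R|=0.46508 <1
  x=-1.431: |R|=0.35534 <1
  x=-1.140: |R|=0.35905 <1
  x=-3.037: |R|=1.50477 >1
  x=-2.625: |R|=1.02100 >1
Interval (-2.6042, 0).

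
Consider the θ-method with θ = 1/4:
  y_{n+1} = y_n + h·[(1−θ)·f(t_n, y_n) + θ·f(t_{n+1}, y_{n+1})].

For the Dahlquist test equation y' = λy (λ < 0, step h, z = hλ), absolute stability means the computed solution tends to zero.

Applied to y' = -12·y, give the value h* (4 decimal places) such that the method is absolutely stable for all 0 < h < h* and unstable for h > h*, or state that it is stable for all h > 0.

Set f=λy, z=hλ:
  y_{n+1} = y_n + z·[3/4·y_n + 1/4·y_{n+1}] ⇒ (1 − 1/4z)y_{n+1} = (1 + 3/4z)y_n
  ⇒ R(z) = (1 + 3/4z)/(1 − 1/4z).

Find x<0 with |R(x)|<1.
x=-1: |R|=0.2000
R=−1: 1+3/4x = −1+1/4x ⇒ -1/2x=2 ⇒ x=2/(-1/2)=-4.0000
Confirm numerically:
  x=-3.877: |R|=0.96877 <1
  x=-3.467: |R|=0.85724 <1
  x=-3.091: |R|=0.74362 <1
  x=-4.472: |R|=1.11143 >1
  x=-4.067: |R|=1.01661 >1
  x=-4.022: |R|=1.00548 >1
So |R|<1 on (-4.0000, 0).

(-4.0000,0); λ=-12 ⇒ h* = (4)/12 = 0.3333.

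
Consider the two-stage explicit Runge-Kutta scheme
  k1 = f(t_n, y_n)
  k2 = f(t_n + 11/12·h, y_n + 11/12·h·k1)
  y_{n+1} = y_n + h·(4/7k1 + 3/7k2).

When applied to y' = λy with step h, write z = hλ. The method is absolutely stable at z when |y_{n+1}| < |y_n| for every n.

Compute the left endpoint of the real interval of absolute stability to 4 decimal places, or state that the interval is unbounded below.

Test eqn y'=λy, z=hλ:
  k1=λy_n ⇒ h·k1=z·y_n;  k2=λ(1+11/12z)y_n ⇒ h·k2=z(1+11/12z)y_n
  y_{n+1}/y_n = 1 + 4/7z + 3/7z(1+11/12z) = 1 + z + 11/28z²
  Hence R(z) = 1 + z + 11/28z².

Need |R(x)|<1, x<0.
x=-0.5: |R|=0.5982
R=1: x+11/28x²=0 ⇒ x=−28/11=-2.5455; min R=1−1/(4·11/28)=0.3636>−1
Confirm numerically:
  x=-2.423: |R|=0.88344 <1
  x=-1.859: |R|=0.49867 <1
  x=-1.776: |R|=0.46314 <1
  x=-1.286: |R|=0.36371 <1
  x=-2.981: |R|=1.51007 >1
  x=-2.793: |R|=1.27162 >1
  x=-2.783: |R|=1.25971 >1
Interval (-2.5455, 0).

z* = -2.5455.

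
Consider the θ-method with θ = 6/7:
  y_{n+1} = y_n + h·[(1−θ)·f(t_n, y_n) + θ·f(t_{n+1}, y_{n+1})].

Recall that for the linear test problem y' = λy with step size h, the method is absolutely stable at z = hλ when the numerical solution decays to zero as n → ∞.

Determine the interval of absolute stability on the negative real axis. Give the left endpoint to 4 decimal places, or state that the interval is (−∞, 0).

With y'=λy (z=hλ):
  y_{n+1} = y_n + z·[1/7·y_n + 6/7·y_{n+1}] ⇒ (1 − 6/7z)y_{n+1} = (1 + 1/7z)y_n
  ⇒ R(z) = (1 + 1/7z)/(1 − 6/7z).

Solve |R(x)|<1 on ℝ⁻.
x=-1.53: |R|=0.3381
x=-2: |R|=0.2632
x=-10: |R|=0.0448
x=-100: |R|=0.1532
θ=6/7≥1/2 ⇒ |1+1/7x|<|1−6/7x| ∀x<0 ⇒ unbounded interval.

unbounded; (−∞, 0).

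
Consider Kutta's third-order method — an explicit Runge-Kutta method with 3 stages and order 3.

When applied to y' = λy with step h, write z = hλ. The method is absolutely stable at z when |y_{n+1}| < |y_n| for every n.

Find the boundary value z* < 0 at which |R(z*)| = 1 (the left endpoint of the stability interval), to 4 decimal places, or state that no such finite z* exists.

left endpoint -2.5127.

Set f=λy, z=hλ:
  order 3, 3-stage ⇒ R(z)=1+z+z^2/2+z^3/6
  (e.g. R(-1.1)=0.28317, |R|=0.28317)

Need |R(x)|<1, x<0.
x=-1.1: |R|=0.2832
|R(-1.97)|=0.3038 |R(-1.55)|=0.0306 |R(-0.53)|=0.5856
Bisect:
  x_lo=-2.9820 |R|=1.9554  x_hi=-0.2386 |R|=0.7876
  mid=-1.61030 |R|=0.00970 →hi
  mid=-2.29616 |R|=0.67768 →hi
  mid=-2.63909 |R|=1.22015 →lo
  mid=-2.46763 |R|=0.92734 →hi
  mid=-2.55336 |R|=1.06804 →lo
  mid=-2.51049 |R|=0.99630 →hi
  mid=-2.53193 |R|=1.03182 →lo
  ...
  [-2.51284,-2.51267] ⇒ x*=-2.5127
Interval (-2.5127, 0).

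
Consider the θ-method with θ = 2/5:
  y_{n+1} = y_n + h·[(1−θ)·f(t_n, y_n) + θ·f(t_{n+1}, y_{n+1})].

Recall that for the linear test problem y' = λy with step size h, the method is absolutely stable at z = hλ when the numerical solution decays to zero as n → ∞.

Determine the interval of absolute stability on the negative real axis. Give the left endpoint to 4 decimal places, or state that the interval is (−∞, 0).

z∈(-10.0000,0).

On y'=λy, z=hλ:
  y_{n+1} = y_n + z·[3/5·y_n + 2/5·y_{n+1}] ⇒ (1 − 2/5z)y_{n+1} = (1 + 3/5z)y_n
  ⇒ R(z) = (1 + 3/5z)/(1 − 2/5z).

Need |R(x)|<1, x<0.
x=-1.41: |R|=0.0985
R=−1: 1+3/5x = −1+2/5x ⇒ -1/5x=2 ⇒ x=2/(-1/5)=-10.0000
Confirm numerically:
  x=-9.632: |R|=0.98483 <1
  x=-8.992: |R|=0.95614 <1
  x=-4.476: |R|=0.60407 <1
  x=-10.521: |R|=1.02001 >1
  x=-10.059: |R|=1.00235 >1
Interval (-10.0000, 0).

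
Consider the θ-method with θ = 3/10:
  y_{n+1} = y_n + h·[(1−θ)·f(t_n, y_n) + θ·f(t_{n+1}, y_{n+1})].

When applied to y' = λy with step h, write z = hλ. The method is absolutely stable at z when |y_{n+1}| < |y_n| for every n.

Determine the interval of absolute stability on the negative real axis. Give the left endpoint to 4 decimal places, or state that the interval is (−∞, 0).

Set f=λy, z=hλ:
  y_{n+1} = y_n + z·[7/10·y_n + 3/10·y_{n+1}] ⇒ (1 − 3/10z)y_{n+1} = (1 + 7/10z)y_n
  Hence R(z) = (1 + 7/10z)/(1 − 3/10z).

Solve |R(x)|<1 on ℝ⁻.
x=-1.45: |R|=0.0105
R=−1: 1+7/10x = −1+3/10x ⇒ -2/5x=2 ⇒ x=2/(-2/5)=-5.0000
Confirm numerically:
  x=-4.130: |R|=0.84457 <1
  x=-2.626: |R|=0.46884 <1
  x=-2.440: |R|=0.40878 <1
  x=-2.026: |R|=0.26011 <1
  x=-5.588: |R|=1.08788 >1
  x=-5.075: |R|=1.01189 >1
So |R|<1 on (-5.0000, 0).

z∈(-5.0000,0).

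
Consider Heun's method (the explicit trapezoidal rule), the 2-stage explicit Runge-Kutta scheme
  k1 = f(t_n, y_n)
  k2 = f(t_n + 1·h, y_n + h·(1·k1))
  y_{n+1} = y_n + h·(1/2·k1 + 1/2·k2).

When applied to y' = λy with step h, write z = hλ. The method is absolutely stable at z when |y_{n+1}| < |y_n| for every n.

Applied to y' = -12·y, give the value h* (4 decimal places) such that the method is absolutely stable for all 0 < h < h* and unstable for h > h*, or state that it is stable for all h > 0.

(-2.0000,0); λ=-12 ⇒ h* = 0.1667.

On y'=λy, z=hλ:
  order 2, 2-stage ⇒ R(z)=1+z+z^2/2
  (e.g. R(-1.32)=0.55120, |R|=0.55120)

Need |R(x)|<1, x<0.
x=-1.32: |R|=0.5512
|R(-1.74)|=0.7738 |R(-1.4)|=0.5800 |R(-0.62)|=0.5722
Bisect:
  x_lo=-2.3763 |R|=1.4471  x_hi=-0.2699 |R|=0.7665
  mid=-1.32313 |R|=0.55221 →hi
  mid=-1.84973 |R|=0.86102 →hi
  mid=-2.11302 |R|=1.11941 →lo
  mid=-1.98137 |R|=0.98155 →hi
  mid=-2.04720 |R|=1.04831 →lo
  mid=-2.01429 |R|=1.01439 →lo
  mid=-1.99783 |R|=0.99783 →hi
  mid=-2.00606 |R|=1.00608 →lo
  ...
  [-2.00002,-1.99989] ⇒ x*=-2.0000
Stable set (-2.0000, 0).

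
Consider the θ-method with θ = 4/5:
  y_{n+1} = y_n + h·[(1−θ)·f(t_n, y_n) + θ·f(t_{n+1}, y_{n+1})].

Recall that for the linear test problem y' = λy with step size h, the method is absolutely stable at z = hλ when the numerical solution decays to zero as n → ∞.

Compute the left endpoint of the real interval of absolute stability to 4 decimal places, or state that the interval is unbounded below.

With y'=λy (z=hλ):
  y_{n+1} = y_n + z·[1/5·y_n + 4/5·y_{n+1}] ⇒ (1 − 4/5z)y_{n+1} = (1 + 1/5z)y_n
  R(z) = (1 + 1/5z)/(1 − 4/5z).

Need |R(x)|<1, x<0.
x=-0.54: |R|=0.6229
x=-2: |R|=0.2308
x=-10: |R|=0.1111
x=-100: |R|=0.2346
θ=4/5≥1/2 ⇒ |1+1/5x|<|1−4/5x| ∀x<0 ⇒ interval (−∞,0).

unbounded; (−∞, 0).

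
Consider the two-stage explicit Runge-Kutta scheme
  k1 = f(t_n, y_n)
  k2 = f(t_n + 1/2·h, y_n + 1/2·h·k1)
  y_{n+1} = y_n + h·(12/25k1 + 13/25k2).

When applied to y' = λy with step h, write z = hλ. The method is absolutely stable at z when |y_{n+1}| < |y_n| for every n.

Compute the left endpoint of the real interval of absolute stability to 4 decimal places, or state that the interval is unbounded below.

With y'=λy (z=hλ):
  k1=λy_n ⇒ h·k1=z·y_n;  k2=λ(1+1/2z)y_n ⇒ h·k2=z(1+1/2z)y_n
  y_{n+1}/y_n = 1 + 12/25z + 13/25z(1+1/2z) = 1 + z + 13/50z²
  R(z) = 1 + z + 13/50z².

Boundary: |R(x)|=1, x<0.
x=-0.76: |R|=0.3902
R=1: x+13/50x²=0 ⇒ x=−50/13=-3.8462; min R=1−1/(4·13/50)=0.0385>−1
Confirm numerically:
  x=-3.459: |R|=0.65182 <1
  x=-1.608: |R|=0.06427 <1
  x=-1.552: |R|=0.07426 <1
  x=-4.305: |R|=1.51359 >1
  x=-3.926: |R|=1.08150 >1
So |R|<1 on (-3.8462, 0).

z* = -3.8462.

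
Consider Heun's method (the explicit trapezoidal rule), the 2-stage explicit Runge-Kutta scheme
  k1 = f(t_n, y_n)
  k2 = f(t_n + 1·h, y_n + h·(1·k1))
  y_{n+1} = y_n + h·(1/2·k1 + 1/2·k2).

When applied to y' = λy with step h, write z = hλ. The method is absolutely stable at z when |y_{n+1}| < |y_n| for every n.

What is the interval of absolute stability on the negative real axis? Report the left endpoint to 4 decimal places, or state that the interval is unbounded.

Set f=λy, z=hλ:
  order 2, 2-stage ⇒ R(z)=1+z+z^2/2
  (e.g. R(-0.3)=0.74500, |R|=0.74500)

Boundary: |R(x)|=1, x<0.
x=-0.3: |R|=0.7450
|R(-2.13)|=1.1384 |R(-1.36)|=0.5648 |R(-0.89)|=0.5061
Bisect:
  x_lo=-2.6178 |R|=1.8086  x_hi=-0.1645 |R|=0.8491
  mid=-1.39112 |R|=0.57649 →hi
  mid=-2.00444 |R|=1.00445 →lo
  mid=-1.69778 |R|=0.74345 →hi
  mid=-1.85111 |R|=0.86219 →hi
  mid=-1.92777 |R|=0.93038 →hi
  mid=-1.96611 |R|=0.96668 →hi
  mid=-1.98527 |R|=0.98538 →hi
  ...
  [-2.00010,-1.99995] ⇒ x*=-2.0000
Stable set (-2.0000, 0).

z∈(-2.0000,0).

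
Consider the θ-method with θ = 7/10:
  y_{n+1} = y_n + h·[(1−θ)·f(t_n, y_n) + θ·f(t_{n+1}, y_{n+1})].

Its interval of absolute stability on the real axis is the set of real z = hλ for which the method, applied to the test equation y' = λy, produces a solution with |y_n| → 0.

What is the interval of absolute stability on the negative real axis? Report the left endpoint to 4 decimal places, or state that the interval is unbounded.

(−∞, 0) — no finite endpoint.

With y'=λy (z=hλ):
  y_{n+1} = y_n + z·[3/10·y_n + 7/10·y_{n+1}] ⇒ (1 − 7/10z)y_{n+1} = (1 + 3/10z)y_n
  so R(z) = (1 + 3/10z)/(1 − 7/10z).

Solve |R(x)|<1 on ℝ⁻.
x=-0.87: |R|=0.4593
x=-2: |R|=0.1667
x=-10: |R|=0.2500
x=-100: |R|=0.4085
θ=7/10≥1/2 ⇒ |1+3/10x|<|1−7/10x| ∀x<0 ⇒ stable on all of ℝ⁻.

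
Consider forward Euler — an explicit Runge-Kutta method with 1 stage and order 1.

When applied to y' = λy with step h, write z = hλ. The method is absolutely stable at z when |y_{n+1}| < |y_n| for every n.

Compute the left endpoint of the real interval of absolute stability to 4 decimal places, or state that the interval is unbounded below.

left endpoint -2.0000.

On y'=λy, z=hλ:
  order 1, 1-stage ⇒ R(z)=1+z
  (e.g. R(-1.03)=-0.03000, |R|=0.03000)

Need |R(x)|<1, x<0.
x=-1.03: |R|=0.0300
|R(-2.06)|=1.0600 |R(-0.6)|=0.4000 |R(-0.5)|=0.5000
Bisect:
  x_lo=-2.7868 |R|=1.7868  x_hi=-0.2250 |R|=0.7750
  mid=-1.50587 |R|=0.50587 →hi
  mid=-2.14633 |R|=1.14633 →lo
  mid=-1.82610 |R|=0.82610 →hi
  mid=-1.98621 |R|=0.98621 →hi
  mid=-2.06627 |R|=1.06627 →lo
  mid=-2.02624 |R|=1.02624 →lo
  mid=-2.00623 |R|=1.00623 →lo
  mid=-1.99622 |R|=0.99622 →hi
  mid=-2.00122 |R|=1.00122 →lo
  mid=-1.99872 |R|=0.99872 →hi
  ...
  [-2.00013,-1.99997] ⇒ x*=-2.0000
Stable set (-2.0000, 0).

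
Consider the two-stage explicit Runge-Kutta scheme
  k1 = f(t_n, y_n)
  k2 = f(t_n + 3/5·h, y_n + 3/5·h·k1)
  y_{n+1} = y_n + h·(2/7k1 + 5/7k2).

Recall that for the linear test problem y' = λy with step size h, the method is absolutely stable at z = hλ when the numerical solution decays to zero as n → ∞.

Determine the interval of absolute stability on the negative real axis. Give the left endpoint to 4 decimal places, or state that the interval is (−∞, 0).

z∈(-2.3333,0).

On y'=λy, z=hλ:
  k1=λy_n ⇒ h·k1=z·y_n;  k2=λ(1+3/5z)y_n ⇒ h·k2=z(1+3/5z)y_n
  y_{n+1}/y_n = 1 + 2/7z + 5/7z(1+3/5z) = 1 + z + 3/7z²
  Hence R(z) = 1 + z + 3/7z².

Find x<0 with |R(x)|<1.
x=-0.64: |R|=0.5355
R=1: x+3/7x²=0 ⇒ x=−7/3=-2.3333; min R=1−1/(4·3/7)=0.4167>−1
Confirm numerically:
  x=-2.222: |R|=0.89398 <1
  x=-1.562: |R|=0.48365 <1
  x=-1.046: |R|=0.42291 <1
  x=-2.908: |R|=1.71620 >1
  x=-2.790: |R|=1.54604 >1
So |R|<1 on (-2.3333, 0).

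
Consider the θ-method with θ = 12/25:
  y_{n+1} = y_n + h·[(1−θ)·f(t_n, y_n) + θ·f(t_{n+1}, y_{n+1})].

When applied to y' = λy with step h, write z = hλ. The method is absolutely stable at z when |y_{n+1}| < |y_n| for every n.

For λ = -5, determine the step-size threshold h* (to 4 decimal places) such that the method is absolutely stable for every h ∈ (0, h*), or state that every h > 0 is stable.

(-50.0000,0); λ=-5 ⇒ h* = (50)/5 = 10.0000.

Set f=λy, z=hλ:
  y_{n+1} = y_n + z·[13/25·y_n + 12/25·y_{n+1}] ⇒ (1 − 12/25z)y_{n+1} = (1 + 13/25z)y_n
  Hence R(z) = (1 + 13/25z)/(1 − 12/25z).

Solve |R(x)|<1 on ℝ⁻.
x=-0.84: |R|=0.4014
R=−1: 1+13/25x = −1+12/25x ⇒ -1/25x=2 ⇒ x=2/(-1/25)=-50.0000
Confirm numerically:
  x=-49.766: |R|=0.99962 <1
  x=-49.628: |R|=0.99940 <1
  x=-22.826: |R|=0.90909 <1
  x=-50.198: |R|=1.00032 >1
  x=-50.102: |R|=1.00016 >1
  x=-50.059: |R|=1.00009 >1
So |R|<1 on (-50.0000, 0).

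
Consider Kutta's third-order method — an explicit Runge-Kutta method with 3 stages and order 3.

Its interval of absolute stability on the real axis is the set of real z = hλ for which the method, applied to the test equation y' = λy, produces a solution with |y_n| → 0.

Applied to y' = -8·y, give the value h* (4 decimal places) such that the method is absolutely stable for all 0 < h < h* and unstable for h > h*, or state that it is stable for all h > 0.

On y'=λy, z=hλ:
  order 3, 3-stage ⇒ R(z)=1+z+z^2/2+z^3/6
  (e.g. R(-0.38)=0.68305, |R|=0.68305)

Boundary: |R(x)|=1, x<0.
x=-0.38: |R|=0.6831
|R(-2.74)|=1.4147 |R(-2.43)|=0.8690 |R(-1.17)|=0.2475
Bisect:
  x_lo=-3.3722 |R|=3.0776  x_hi=-0.1840 |R|=0.8319
  mid=-1.77809 |R|=0.13422 →hi
  mid=-2.57514 |R|=1.10558 →lo
  mid=-2.17661 |R|=0.52646 →hi
  mid=-2.37588 |R|=0.78871 →hi
  mid=-2.47551 |R|=0.93982 →hi
  mid=-2.52533 |R|=1.02081 →lo
  mid=-2.50042 |R|=0.97985 →hi
  mid=-2.51287 |R|=1.00021 →lo
  ...
  [-2.51287,-2.51268] ⇒ x*=-2.5127
So |R|<1 on (-2.5127, 0).

(-2.5127,0); λ=-8 ⇒ h* = 0.3141.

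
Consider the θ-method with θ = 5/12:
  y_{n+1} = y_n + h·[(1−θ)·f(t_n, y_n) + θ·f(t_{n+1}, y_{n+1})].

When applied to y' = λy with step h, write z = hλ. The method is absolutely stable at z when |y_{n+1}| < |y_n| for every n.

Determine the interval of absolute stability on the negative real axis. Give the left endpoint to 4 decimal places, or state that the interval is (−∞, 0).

On y'=λy, z=hλ:
  y_{n+1} = y_n + z·[7/12·y_n + 5/12·y_{n+1}] ⇒ (1 − 5/12z)y_{n+1} = (1 + 7/12z)y_n
  Hence R(z) = (1 + 7/12z)/(1 − 5/12z).

Boundary: |R(x)|=1, x<0.
x=-0.57: |R|=0.5394
R=−1: 1+7/12x = −1+5/12x ⇒ -1/6x=2 ⇒ x=2/(-1/6)=-12.0000
Confirm numerically:
  x=-11.829: |R|=0.99519 <1
  x=-9.770: |R|=0.92671 <1
  x=-5.006: |R|=0.62225 <1
  x=-4.814: |R|=0.60155 <1
  x=-12.548: |R|=1.01466 >1
  x=-12.396: |R|=1.01071 >1
  x=-12.031: |R|=1.00086 >1
Stable set (-12.0000, 0).

(-12.0000, 0).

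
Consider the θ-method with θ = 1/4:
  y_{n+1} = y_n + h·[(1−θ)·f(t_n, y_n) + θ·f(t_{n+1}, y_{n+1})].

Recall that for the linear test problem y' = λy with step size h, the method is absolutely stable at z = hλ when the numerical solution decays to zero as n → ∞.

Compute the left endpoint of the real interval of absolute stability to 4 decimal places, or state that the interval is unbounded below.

z* = -4.0000.

On y'=λy, z=hλ:
  y_{n+1} = y_n + z·[3/4·y_n + 1/4·y_{n+1}] ⇒ (1 − 1/4z)y_{n+1} = (1 + 3/4z)y_n
  so R(z) = (1 + 3/4z)/(1 − 1/4z).

Find x<0 with |R(x)|<1.
x=-1.64: |R|=0.1631
R=−1: 1+3/4x = −1+1/4x ⇒ -1/2x=2 ⇒ x=2/(-1/2)=-4.0000
Confirm numerically:
  x=-3.245: |R|=0.79158 <1
  x=-2.648: |R|=0.59326 <1
  x=-2.106: |R|=0.37963 <1
  x=-4.473: |R|=1.11165 >1
  x=-4.467: |R|=1.11031 >1
So |R|<1 on (-4.0000, 0).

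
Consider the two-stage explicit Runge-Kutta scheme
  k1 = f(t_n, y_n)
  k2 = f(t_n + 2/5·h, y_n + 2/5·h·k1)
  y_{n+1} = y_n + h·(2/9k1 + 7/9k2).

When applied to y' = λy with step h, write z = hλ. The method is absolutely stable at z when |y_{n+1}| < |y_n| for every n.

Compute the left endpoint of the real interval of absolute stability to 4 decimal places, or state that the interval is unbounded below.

With y'=λy (z=hλ):
  k1=λy_n ⇒ h·k1=z·y_n;  k2=λ(1+2/5z)y_n ⇒ h·k2=z(1+2/5z)y_n
  y_{n+1}/y_n = 1 + 2/9z + 7/9z(1+2/5z) = 1 + z + 14/45z²
  so R(z) = 1 + z + 14/45z².

Need |R(x)|<1, x<0.
x=-1.5: |R|=0.2000
R=1: x+14/45x²=0 ⇒ x=−45/14=-3.2143; min R=1−1/(4·14/45)=0.1964>−1
Confirm numerically:
  x=-3.095: |R|=0.88514 <1
  x=-3.036: |R|=0.83160 <1
  x=-2.578: |R|=0.48967 <1
  x=-3.742: |R|=1.61435 >1
  x=-3.665: |R|=1.51391 >1
Stable set (-3.2143, 0).

z* = -3.2143.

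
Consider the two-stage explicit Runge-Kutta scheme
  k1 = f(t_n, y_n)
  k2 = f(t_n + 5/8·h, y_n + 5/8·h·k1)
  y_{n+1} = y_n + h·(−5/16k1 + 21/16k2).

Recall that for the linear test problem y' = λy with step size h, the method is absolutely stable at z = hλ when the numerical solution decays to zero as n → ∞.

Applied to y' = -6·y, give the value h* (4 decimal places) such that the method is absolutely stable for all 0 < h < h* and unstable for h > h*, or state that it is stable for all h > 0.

Set f=λy, z=hλ:
  k1=λy_n ⇒ h·k1=z·y_n;  k2=λ(1+5/8z)y_n ⇒ h·k2=z(1+5/8z)y_n
  y_{n+1}/y_n = 1 − 5/16z + 21/16z(1+5/8z) = 1 + z + 105/128z²
  R(z) = 1 + z + 105/128z².

Find x<0 with |R(x)|<1.
x=-1.17: |R|=0.9529
R=1: x+105/128x²=0 ⇒ x=−128/105=-1.2190; min R=1−1/(4·105/128)=0.6952>−1
Confirm numerically:
  x=-0.615: |R|=0.69526 <1
  x=-0.583: |R|=0.69582 <1
  x=-0.562: |R|=0.69709 <1
  x=-1.805: |R|=1.86760 >1
  x=-1.753: |R|=1.76783 >1
  x=-1.703: |R|=1.67608 >1
So |R|<1 on (-1.2190, 0).

(-1.2190,0); λ=-6 ⇒ h* = (128/105)/6 = 0.2032.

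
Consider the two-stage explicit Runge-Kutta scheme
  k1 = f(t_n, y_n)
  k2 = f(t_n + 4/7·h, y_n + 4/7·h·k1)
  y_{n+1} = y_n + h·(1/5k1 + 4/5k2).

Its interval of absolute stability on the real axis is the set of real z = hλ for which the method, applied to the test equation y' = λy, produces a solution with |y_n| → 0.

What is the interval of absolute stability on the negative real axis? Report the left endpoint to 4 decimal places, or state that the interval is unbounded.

With y'=λy (z=hλ):
  k1=λy_n ⇒ h·k1=z·y_n;  k2=λ(1+4/7z)y_n ⇒ h·k2=z(1+4/7z)y_n
  y_{n+1}/y_n = 1 + 1/5z + 4/5z(1+4/7z) = 1 + z + 16/35z²
  R(z) = 1 + z + 16/35z².

Need |R(x)|<1, x<0.
x=-0.48: |R|=0.6253
R=1: x+16/35x²=0 ⇒ x=−35/16=-2.1875; min R=1−1/(4·16/35)=0.4531>−1
Confirm numerically:
  x=-2.093: |R|=0.90958 <1
  x=-1.377: |R|=0.48980 <1
  x=-1.298: |R|=0.47220 <1
  x=-2.447: |R|=1.29028 >1
  x=-2.403: |R|=1.23673 >1
  x=-2.286: |R|=1.10294 >1
So |R|<1 on (-2.1875, 0).

(-2.1875, 0).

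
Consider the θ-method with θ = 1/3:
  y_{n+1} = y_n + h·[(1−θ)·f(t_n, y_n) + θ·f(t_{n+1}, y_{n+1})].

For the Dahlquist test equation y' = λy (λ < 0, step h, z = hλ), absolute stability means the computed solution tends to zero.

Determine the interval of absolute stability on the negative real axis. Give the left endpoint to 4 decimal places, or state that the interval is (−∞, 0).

With y'=λy (z=hλ):
  y_{n+1} = y_n + z·[2/3·y_n + 1/3·y_{n+1}] ⇒ (1 − 1/3z)y_{n+1} = (1 + 2/3z)y_n
  so R(z) = (1 + 2/3z)/(1 − 1/3z).

Find x<0 with |R(x)|<1.
x=-1.36: |R|=0.0642
R=−1: 1+2/3x = −1+1/3x ⇒ -1/3x=2 ⇒ x=2/(-1/3)=-6.0000
Confirm numerically:
  x=-4.350: |R|=0.77551 <1
  x=-3.928: |R|=0.70092 <1
  x=-3.189: |R|=0.54581 <1
  x=-6.095: |R|=1.01045 >1
  x=-6.060: |R|=1.00662 >1
So |R|<1 on (-6.0000, 0).

(-6.0000, 0).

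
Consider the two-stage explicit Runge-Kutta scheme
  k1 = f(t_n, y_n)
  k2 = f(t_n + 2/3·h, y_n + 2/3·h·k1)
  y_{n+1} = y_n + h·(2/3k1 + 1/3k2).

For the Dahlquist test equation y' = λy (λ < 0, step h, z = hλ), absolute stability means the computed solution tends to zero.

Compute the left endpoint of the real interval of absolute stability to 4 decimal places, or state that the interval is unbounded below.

On y'=λy, z=hλ:
  k1=λy_n ⇒ h·k1=z·y_n;  k2=λ(1+2/3z)y_n ⇒ h·k2=z(1+2/3z)y_n
  y_{n+1}/y_n = 1 + 2/3z + 1/3z(1+2/3z) = 1 + z + 2/9z²
  so R(z) = 1 + z + 2/9z².

Need |R(x)|<1, x<0.
x=-1.21: |R|=0.1154
R=1: x+2/9x²=0 ⇒ x=−9/2=-4.5000; min R=1−1/(4·2/9)=-0.1250>−1
Confirm numerically:
  x=-4.366: |R|=0.86999 <1
  x=-3.558: |R|=0.25519 <1
  x=-3.546: |R|=0.24825 <1
  x=-3.187: |R|=0.07010 <1
  x=-4.997: |R|=1.55189 >1
  x=-4.826: |R|=1.34962 >1
  x=-4.824: |R|=1.34733 >1
So |R|<1 on (-4.5000, 0).

left endpoint -4.5000.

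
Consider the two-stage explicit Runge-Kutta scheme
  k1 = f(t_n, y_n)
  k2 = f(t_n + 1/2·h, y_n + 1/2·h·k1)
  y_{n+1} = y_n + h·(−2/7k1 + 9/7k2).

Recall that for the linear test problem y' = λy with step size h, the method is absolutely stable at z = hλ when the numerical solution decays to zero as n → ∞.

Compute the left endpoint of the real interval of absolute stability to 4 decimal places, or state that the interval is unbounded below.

z* = -1.5556.

With y'=λy (z=hλ):
  k1=λy_n ⇒ h·k1=z·y_n;  k2=λ(1+1/2z)y_n ⇒ h·k2=z(1+1/2z)y_n
  y_{n+1}/y_n = 1 − 2/7z + 9/7z(1+1/2z) = 1 + z + 9/14z²
  Hence R(z) = 1 + z + 9/14z².

Find x<0 with |R(x)|<1.
x=-1.31: |R|=0.7932
R=1: x+9/14x²=0 ⇒ x=−14/9=-1.5556; min R=1−1/(4·9/14)=0.6111>−1
Confirm numerically:
  x=-1.481: |R|=0.92902 <1
  x=-1.476: |R|=0.92451 <1
  x=-1.260: |R|=0.76060 <1
  x=-0.745: |R|=0.61180 <1
  x=-1.928: |R|=1.46162 >1
  x=-1.770: |R|=1.24401 >1
  x=-1.734: |R|=1.19891 >1
Interval (-1.5556, 0).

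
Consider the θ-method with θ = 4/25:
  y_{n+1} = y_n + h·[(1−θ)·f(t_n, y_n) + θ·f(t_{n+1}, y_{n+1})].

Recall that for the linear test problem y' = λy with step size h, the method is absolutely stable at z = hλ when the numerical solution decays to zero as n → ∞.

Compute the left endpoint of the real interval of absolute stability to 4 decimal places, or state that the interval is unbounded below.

Set f=λy, z=hλ:
  y_{n+1} = y_n + z·[21/25·y_n + 4/25·y_{n+1}] ⇒ (1 − 4/25z)y_{n+1} = (1 + 21/25z)y_n
  so R(z) = (1 + 21/25z)/(1 − 4/25z).

Need |R(x)|<1, x<0.
x=-0.46: |R|=0.5715
R=−1: 1+21/25x = −1+4/25x ⇒ -17/25x=2 ⇒ x=2/(-17/25)=-2.9412
Confirm numerically:
  x=-2.789: |R|=0.92845 <1
  x=-2.612: |R|=0.84213 <1
  x=-2.374: |R|=0.72049 <1
  x=-1.411: |R|=0.15112 <1
  x=-3.175: |R|=1.10544 >1
  x=-2.962: |R|=1.00961 >1
Stable set (-2.9412, 0).

left endpoint -2.9412.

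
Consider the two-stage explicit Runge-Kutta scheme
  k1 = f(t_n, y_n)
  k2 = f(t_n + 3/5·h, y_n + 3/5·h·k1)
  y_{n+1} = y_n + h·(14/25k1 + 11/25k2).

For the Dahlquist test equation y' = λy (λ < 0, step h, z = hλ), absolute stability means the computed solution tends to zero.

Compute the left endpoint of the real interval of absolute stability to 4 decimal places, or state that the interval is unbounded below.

Test eqn y'=λy, z=hλ:
  k1=λy_n ⇒ h·k1=z·y_n;  k2=λ(1+3/5z)y_n ⇒ h·k2=z(1+3/5z)y_n
  y_{n+1}/y_n = 1 + 14/25z + 11/25z(1+3/5z) = 1 + z + 33/125z²
  Hence R(z) = 1 + z + 33/125z².

Need |R(x)|<1, x<0.
x=-1.48: |R|=0.0983
R=1: x+33/125x²=0 ⇒ x=−125/33=-3.7879; min R=1−1/(4·33/125)=0.0530>−1
Confirm numerically:
  x=-3.322: |R|=0.59142 <1
  x=-2.689: |R|=0.21991 <1
  x=-1.956: |R|=0.05405 <1
  x=-4.350: |R|=1.64554 >1
  x=-4.167: |R|=1.41707 >1
So |R|<1 on (-3.7879, 0).

left endpoint -3.7879.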